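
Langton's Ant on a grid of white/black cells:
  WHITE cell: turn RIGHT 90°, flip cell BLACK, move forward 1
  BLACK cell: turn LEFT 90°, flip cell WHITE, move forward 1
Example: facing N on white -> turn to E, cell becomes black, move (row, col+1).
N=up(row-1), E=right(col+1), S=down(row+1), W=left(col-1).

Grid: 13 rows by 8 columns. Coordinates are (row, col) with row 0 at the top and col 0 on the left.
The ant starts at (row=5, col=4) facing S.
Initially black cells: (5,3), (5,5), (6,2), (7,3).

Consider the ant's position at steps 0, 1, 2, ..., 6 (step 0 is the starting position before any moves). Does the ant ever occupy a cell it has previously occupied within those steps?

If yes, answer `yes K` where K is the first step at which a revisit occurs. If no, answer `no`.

Answer: no

Derivation:
Step 1: on WHITE (5,4): turn R to W, flip to black, move to (5,3). |black|=5 — new cell
Step 2: on BLACK (5,3): turn L to S, flip to white, move to (6,3). |black|=4 — new cell
Step 3: on WHITE (6,3): turn R to W, flip to black, move to (6,2). |black|=5 — new cell
Step 4: on BLACK (6,2): turn L to S, flip to white, move to (7,2). |black|=4 — new cell
Step 5: on WHITE (7,2): turn R to W, flip to black, move to (7,1). |black|=5 — new cell
Step 6: on WHITE (7,1): turn R to N, flip to black, move to (6,1). |black|=6 — new cell
No revisit within 6 steps.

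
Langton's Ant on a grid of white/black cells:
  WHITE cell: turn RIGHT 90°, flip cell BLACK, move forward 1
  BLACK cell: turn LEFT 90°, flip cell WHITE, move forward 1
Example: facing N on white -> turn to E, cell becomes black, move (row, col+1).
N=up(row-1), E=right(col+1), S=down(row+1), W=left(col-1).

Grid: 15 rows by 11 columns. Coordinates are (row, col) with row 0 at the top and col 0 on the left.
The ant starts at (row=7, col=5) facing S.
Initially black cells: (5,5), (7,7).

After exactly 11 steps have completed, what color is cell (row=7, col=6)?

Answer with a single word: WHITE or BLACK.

Step 1: on WHITE (7,5): turn R to W, flip to black, move to (7,4). |black|=3
Step 2: on WHITE (7,4): turn R to N, flip to black, move to (6,4). |black|=4
Step 3: on WHITE (6,4): turn R to E, flip to black, move to (6,5). |black|=5
Step 4: on WHITE (6,5): turn R to S, flip to black, move to (7,5). |black|=6
Step 5: on BLACK (7,5): turn L to E, flip to white, move to (7,6). |black|=5
Step 6: on WHITE (7,6): turn R to S, flip to black, move to (8,6). |black|=6
Step 7: on WHITE (8,6): turn R to W, flip to black, move to (8,5). |black|=7
Step 8: on WHITE (8,5): turn R to N, flip to black, move to (7,5). |black|=8
Step 9: on WHITE (7,5): turn R to E, flip to black, move to (7,6). |black|=9
Step 10: on BLACK (7,6): turn L to N, flip to white, move to (6,6). |black|=8
Step 11: on WHITE (6,6): turn R to E, flip to black, move to (6,7). |black|=9

Answer: WHITE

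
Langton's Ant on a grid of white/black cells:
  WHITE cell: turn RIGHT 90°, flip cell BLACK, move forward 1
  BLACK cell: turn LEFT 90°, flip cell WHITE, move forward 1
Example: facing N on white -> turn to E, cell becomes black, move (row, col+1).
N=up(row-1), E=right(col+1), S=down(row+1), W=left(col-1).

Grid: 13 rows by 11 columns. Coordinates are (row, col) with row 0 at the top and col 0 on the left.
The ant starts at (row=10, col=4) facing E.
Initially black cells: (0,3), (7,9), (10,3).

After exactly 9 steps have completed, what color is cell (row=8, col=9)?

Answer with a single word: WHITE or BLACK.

Step 1: on WHITE (10,4): turn R to S, flip to black, move to (11,4). |black|=4
Step 2: on WHITE (11,4): turn R to W, flip to black, move to (11,3). |black|=5
Step 3: on WHITE (11,3): turn R to N, flip to black, move to (10,3). |black|=6
Step 4: on BLACK (10,3): turn L to W, flip to white, move to (10,2). |black|=5
Step 5: on WHITE (10,2): turn R to N, flip to black, move to (9,2). |black|=6
Step 6: on WHITE (9,2): turn R to E, flip to black, move to (9,3). |black|=7
Step 7: on WHITE (9,3): turn R to S, flip to black, move to (10,3). |black|=8
Step 8: on WHITE (10,3): turn R to W, flip to black, move to (10,2). |black|=9
Step 9: on BLACK (10,2): turn L to S, flip to white, move to (11,2). |black|=8

Answer: WHITE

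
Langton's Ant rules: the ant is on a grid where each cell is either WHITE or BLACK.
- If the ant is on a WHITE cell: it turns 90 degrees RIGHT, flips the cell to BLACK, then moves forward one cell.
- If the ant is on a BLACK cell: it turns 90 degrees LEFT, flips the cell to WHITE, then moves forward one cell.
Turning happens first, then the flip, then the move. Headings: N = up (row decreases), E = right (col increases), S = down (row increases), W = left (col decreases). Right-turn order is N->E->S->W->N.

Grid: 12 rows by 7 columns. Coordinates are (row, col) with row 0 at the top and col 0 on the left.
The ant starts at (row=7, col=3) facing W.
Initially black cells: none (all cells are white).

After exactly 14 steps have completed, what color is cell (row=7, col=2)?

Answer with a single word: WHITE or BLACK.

Step 1: on WHITE (7,3): turn R to N, flip to black, move to (6,3). |black|=1
Step 2: on WHITE (6,3): turn R to E, flip to black, move to (6,4). |black|=2
Step 3: on WHITE (6,4): turn R to S, flip to black, move to (7,4). |black|=3
Step 4: on WHITE (7,4): turn R to W, flip to black, move to (7,3). |black|=4
Step 5: on BLACK (7,3): turn L to S, flip to white, move to (8,3). |black|=3
Step 6: on WHITE (8,3): turn R to W, flip to black, move to (8,2). |black|=4
Step 7: on WHITE (8,2): turn R to N, flip to black, move to (7,2). |black|=5
Step 8: on WHITE (7,2): turn R to E, flip to black, move to (7,3). |black|=6
Step 9: on WHITE (7,3): turn R to S, flip to black, move to (8,3). |black|=7
Step 10: on BLACK (8,3): turn L to E, flip to white, move to (8,4). |black|=6
Step 11: on WHITE (8,4): turn R to S, flip to black, move to (9,4). |black|=7
Step 12: on WHITE (9,4): turn R to W, flip to black, move to (9,3). |black|=8
Step 13: on WHITE (9,3): turn R to N, flip to black, move to (8,3). |black|=9
Step 14: on WHITE (8,3): turn R to E, flip to black, move to (8,4). |black|=10

Answer: BLACK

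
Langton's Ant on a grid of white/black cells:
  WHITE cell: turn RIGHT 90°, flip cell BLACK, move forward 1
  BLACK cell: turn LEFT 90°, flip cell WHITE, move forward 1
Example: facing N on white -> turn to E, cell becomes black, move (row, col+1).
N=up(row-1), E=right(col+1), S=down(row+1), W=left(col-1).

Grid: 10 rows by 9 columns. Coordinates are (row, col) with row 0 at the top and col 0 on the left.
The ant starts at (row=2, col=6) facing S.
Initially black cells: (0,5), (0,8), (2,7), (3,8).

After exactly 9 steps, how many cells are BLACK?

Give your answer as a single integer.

Step 1: on WHITE (2,6): turn R to W, flip to black, move to (2,5). |black|=5
Step 2: on WHITE (2,5): turn R to N, flip to black, move to (1,5). |black|=6
Step 3: on WHITE (1,5): turn R to E, flip to black, move to (1,6). |black|=7
Step 4: on WHITE (1,6): turn R to S, flip to black, move to (2,6). |black|=8
Step 5: on BLACK (2,6): turn L to E, flip to white, move to (2,7). |black|=7
Step 6: on BLACK (2,7): turn L to N, flip to white, move to (1,7). |black|=6
Step 7: on WHITE (1,7): turn R to E, flip to black, move to (1,8). |black|=7
Step 8: on WHITE (1,8): turn R to S, flip to black, move to (2,8). |black|=8
Step 9: on WHITE (2,8): turn R to W, flip to black, move to (2,7). |black|=9

Answer: 9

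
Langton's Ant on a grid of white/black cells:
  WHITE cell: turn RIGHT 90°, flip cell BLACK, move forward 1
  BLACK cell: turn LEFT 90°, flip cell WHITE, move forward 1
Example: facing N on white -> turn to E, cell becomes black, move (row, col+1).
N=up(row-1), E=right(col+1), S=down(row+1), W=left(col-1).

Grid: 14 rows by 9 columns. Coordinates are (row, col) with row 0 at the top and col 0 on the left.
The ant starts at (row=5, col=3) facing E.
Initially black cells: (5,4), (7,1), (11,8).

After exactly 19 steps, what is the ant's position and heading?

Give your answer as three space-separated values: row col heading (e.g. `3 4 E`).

Answer: 5 4 S

Derivation:
Step 1: on WHITE (5,3): turn R to S, flip to black, move to (6,3). |black|=4
Step 2: on WHITE (6,3): turn R to W, flip to black, move to (6,2). |black|=5
Step 3: on WHITE (6,2): turn R to N, flip to black, move to (5,2). |black|=6
Step 4: on WHITE (5,2): turn R to E, flip to black, move to (5,3). |black|=7
Step 5: on BLACK (5,3): turn L to N, flip to white, move to (4,3). |black|=6
Step 6: on WHITE (4,3): turn R to E, flip to black, move to (4,4). |black|=7
Step 7: on WHITE (4,4): turn R to S, flip to black, move to (5,4). |black|=8
Step 8: on BLACK (5,4): turn L to E, flip to white, move to (5,5). |black|=7
Step 9: on WHITE (5,5): turn R to S, flip to black, move to (6,5). |black|=8
Step 10: on WHITE (6,5): turn R to W, flip to black, move to (6,4). |black|=9
Step 11: on WHITE (6,4): turn R to N, flip to black, move to (5,4). |black|=10
Step 12: on WHITE (5,4): turn R to E, flip to black, move to (5,5). |black|=11
Step 13: on BLACK (5,5): turn L to N, flip to white, move to (4,5). |black|=10
Step 14: on WHITE (4,5): turn R to E, flip to black, move to (4,6). |black|=11
Step 15: on WHITE (4,6): turn R to S, flip to black, move to (5,6). |black|=12
Step 16: on WHITE (5,6): turn R to W, flip to black, move to (5,5). |black|=13
Step 17: on WHITE (5,5): turn R to N, flip to black, move to (4,5). |black|=14
Step 18: on BLACK (4,5): turn L to W, flip to white, move to (4,4). |black|=13
Step 19: on BLACK (4,4): turn L to S, flip to white, move to (5,4). |black|=12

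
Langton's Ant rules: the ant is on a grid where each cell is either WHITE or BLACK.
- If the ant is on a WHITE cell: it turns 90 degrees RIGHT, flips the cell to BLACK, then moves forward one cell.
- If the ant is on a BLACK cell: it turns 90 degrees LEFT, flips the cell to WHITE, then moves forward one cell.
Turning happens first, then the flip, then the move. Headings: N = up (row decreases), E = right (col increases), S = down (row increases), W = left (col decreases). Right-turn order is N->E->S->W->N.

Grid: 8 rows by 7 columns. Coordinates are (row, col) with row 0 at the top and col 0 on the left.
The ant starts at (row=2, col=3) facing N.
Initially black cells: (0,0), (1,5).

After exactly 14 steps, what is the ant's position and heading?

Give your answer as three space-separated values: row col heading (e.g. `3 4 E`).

Step 1: on WHITE (2,3): turn R to E, flip to black, move to (2,4). |black|=3
Step 2: on WHITE (2,4): turn R to S, flip to black, move to (3,4). |black|=4
Step 3: on WHITE (3,4): turn R to W, flip to black, move to (3,3). |black|=5
Step 4: on WHITE (3,3): turn R to N, flip to black, move to (2,3). |black|=6
Step 5: on BLACK (2,3): turn L to W, flip to white, move to (2,2). |black|=5
Step 6: on WHITE (2,2): turn R to N, flip to black, move to (1,2). |black|=6
Step 7: on WHITE (1,2): turn R to E, flip to black, move to (1,3). |black|=7
Step 8: on WHITE (1,3): turn R to S, flip to black, move to (2,3). |black|=8
Step 9: on WHITE (2,3): turn R to W, flip to black, move to (2,2). |black|=9
Step 10: on BLACK (2,2): turn L to S, flip to white, move to (3,2). |black|=8
Step 11: on WHITE (3,2): turn R to W, flip to black, move to (3,1). |black|=9
Step 12: on WHITE (3,1): turn R to N, flip to black, move to (2,1). |black|=10
Step 13: on WHITE (2,1): turn R to E, flip to black, move to (2,2). |black|=11
Step 14: on WHITE (2,2): turn R to S, flip to black, move to (3,2). |black|=12

Answer: 3 2 S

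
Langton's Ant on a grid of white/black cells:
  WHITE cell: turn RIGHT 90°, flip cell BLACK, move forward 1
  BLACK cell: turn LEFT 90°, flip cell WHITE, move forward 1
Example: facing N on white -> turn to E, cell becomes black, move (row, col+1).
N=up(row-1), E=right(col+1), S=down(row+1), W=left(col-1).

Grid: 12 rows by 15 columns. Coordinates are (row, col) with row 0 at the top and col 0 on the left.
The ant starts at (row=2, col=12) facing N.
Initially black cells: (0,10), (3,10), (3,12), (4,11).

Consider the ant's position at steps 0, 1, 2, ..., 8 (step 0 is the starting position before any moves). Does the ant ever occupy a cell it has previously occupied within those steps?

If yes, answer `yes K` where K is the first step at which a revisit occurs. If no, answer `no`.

Step 1: on WHITE (2,12): turn R to E, flip to black, move to (2,13). |black|=5 — new cell
Step 2: on WHITE (2,13): turn R to S, flip to black, move to (3,13). |black|=6 — new cell
Step 3: on WHITE (3,13): turn R to W, flip to black, move to (3,12). |black|=7 — new cell
Step 4: on BLACK (3,12): turn L to S, flip to white, move to (4,12). |black|=6 — new cell
Step 5: on WHITE (4,12): turn R to W, flip to black, move to (4,11). |black|=7 — new cell
Step 6: on BLACK (4,11): turn L to S, flip to white, move to (5,11). |black|=6 — new cell
Step 7: on WHITE (5,11): turn R to W, flip to black, move to (5,10). |black|=7 — new cell
Step 8: on WHITE (5,10): turn R to N, flip to black, move to (4,10). |black|=8 — new cell
No revisit within 8 steps.

Answer: no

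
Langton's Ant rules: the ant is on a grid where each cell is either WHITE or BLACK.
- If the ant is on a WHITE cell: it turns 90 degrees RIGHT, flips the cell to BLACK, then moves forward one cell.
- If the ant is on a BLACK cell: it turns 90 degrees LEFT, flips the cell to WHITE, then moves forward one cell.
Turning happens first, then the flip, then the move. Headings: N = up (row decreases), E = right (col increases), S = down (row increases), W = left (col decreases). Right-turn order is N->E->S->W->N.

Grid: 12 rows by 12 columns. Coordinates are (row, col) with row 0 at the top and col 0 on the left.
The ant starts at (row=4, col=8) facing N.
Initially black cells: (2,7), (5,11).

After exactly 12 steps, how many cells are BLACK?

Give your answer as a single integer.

Step 1: on WHITE (4,8): turn R to E, flip to black, move to (4,9). |black|=3
Step 2: on WHITE (4,9): turn R to S, flip to black, move to (5,9). |black|=4
Step 3: on WHITE (5,9): turn R to W, flip to black, move to (5,8). |black|=5
Step 4: on WHITE (5,8): turn R to N, flip to black, move to (4,8). |black|=6
Step 5: on BLACK (4,8): turn L to W, flip to white, move to (4,7). |black|=5
Step 6: on WHITE (4,7): turn R to N, flip to black, move to (3,7). |black|=6
Step 7: on WHITE (3,7): turn R to E, flip to black, move to (3,8). |black|=7
Step 8: on WHITE (3,8): turn R to S, flip to black, move to (4,8). |black|=8
Step 9: on WHITE (4,8): turn R to W, flip to black, move to (4,7). |black|=9
Step 10: on BLACK (4,7): turn L to S, flip to white, move to (5,7). |black|=8
Step 11: on WHITE (5,7): turn R to W, flip to black, move to (5,6). |black|=9
Step 12: on WHITE (5,6): turn R to N, flip to black, move to (4,6). |black|=10

Answer: 10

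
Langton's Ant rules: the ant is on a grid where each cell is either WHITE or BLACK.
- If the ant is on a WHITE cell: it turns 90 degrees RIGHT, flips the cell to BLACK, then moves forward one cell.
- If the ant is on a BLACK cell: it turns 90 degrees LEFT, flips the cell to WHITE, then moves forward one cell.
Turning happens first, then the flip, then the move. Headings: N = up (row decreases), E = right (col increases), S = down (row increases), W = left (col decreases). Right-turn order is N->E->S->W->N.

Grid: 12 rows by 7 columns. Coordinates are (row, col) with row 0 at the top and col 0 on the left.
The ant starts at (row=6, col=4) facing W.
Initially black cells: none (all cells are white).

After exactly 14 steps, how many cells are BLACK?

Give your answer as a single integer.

Step 1: on WHITE (6,4): turn R to N, flip to black, move to (5,4). |black|=1
Step 2: on WHITE (5,4): turn R to E, flip to black, move to (5,5). |black|=2
Step 3: on WHITE (5,5): turn R to S, flip to black, move to (6,5). |black|=3
Step 4: on WHITE (6,5): turn R to W, flip to black, move to (6,4). |black|=4
Step 5: on BLACK (6,4): turn L to S, flip to white, move to (7,4). |black|=3
Step 6: on WHITE (7,4): turn R to W, flip to black, move to (7,3). |black|=4
Step 7: on WHITE (7,3): turn R to N, flip to black, move to (6,3). |black|=5
Step 8: on WHITE (6,3): turn R to E, flip to black, move to (6,4). |black|=6
Step 9: on WHITE (6,4): turn R to S, flip to black, move to (7,4). |black|=7
Step 10: on BLACK (7,4): turn L to E, flip to white, move to (7,5). |black|=6
Step 11: on WHITE (7,5): turn R to S, flip to black, move to (8,5). |black|=7
Step 12: on WHITE (8,5): turn R to W, flip to black, move to (8,4). |black|=8
Step 13: on WHITE (8,4): turn R to N, flip to black, move to (7,4). |black|=9
Step 14: on WHITE (7,4): turn R to E, flip to black, move to (7,5). |black|=10

Answer: 10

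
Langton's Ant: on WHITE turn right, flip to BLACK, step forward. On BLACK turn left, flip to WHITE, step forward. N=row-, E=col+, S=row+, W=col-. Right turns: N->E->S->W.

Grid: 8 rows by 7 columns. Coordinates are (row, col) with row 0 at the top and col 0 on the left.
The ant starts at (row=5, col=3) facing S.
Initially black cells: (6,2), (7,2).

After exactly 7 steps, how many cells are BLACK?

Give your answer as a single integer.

Answer: 7

Derivation:
Step 1: on WHITE (5,3): turn R to W, flip to black, move to (5,2). |black|=3
Step 2: on WHITE (5,2): turn R to N, flip to black, move to (4,2). |black|=4
Step 3: on WHITE (4,2): turn R to E, flip to black, move to (4,3). |black|=5
Step 4: on WHITE (4,3): turn R to S, flip to black, move to (5,3). |black|=6
Step 5: on BLACK (5,3): turn L to E, flip to white, move to (5,4). |black|=5
Step 6: on WHITE (5,4): turn R to S, flip to black, move to (6,4). |black|=6
Step 7: on WHITE (6,4): turn R to W, flip to black, move to (6,3). |black|=7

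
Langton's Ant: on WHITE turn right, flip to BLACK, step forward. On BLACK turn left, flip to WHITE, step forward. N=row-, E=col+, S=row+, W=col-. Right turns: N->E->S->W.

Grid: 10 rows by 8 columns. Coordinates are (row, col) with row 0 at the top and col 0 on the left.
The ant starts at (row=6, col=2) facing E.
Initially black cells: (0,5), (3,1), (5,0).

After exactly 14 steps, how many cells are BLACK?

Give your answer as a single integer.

Step 1: on WHITE (6,2): turn R to S, flip to black, move to (7,2). |black|=4
Step 2: on WHITE (7,2): turn R to W, flip to black, move to (7,1). |black|=5
Step 3: on WHITE (7,1): turn R to N, flip to black, move to (6,1). |black|=6
Step 4: on WHITE (6,1): turn R to E, flip to black, move to (6,2). |black|=7
Step 5: on BLACK (6,2): turn L to N, flip to white, move to (5,2). |black|=6
Step 6: on WHITE (5,2): turn R to E, flip to black, move to (5,3). |black|=7
Step 7: on WHITE (5,3): turn R to S, flip to black, move to (6,3). |black|=8
Step 8: on WHITE (6,3): turn R to W, flip to black, move to (6,2). |black|=9
Step 9: on WHITE (6,2): turn R to N, flip to black, move to (5,2). |black|=10
Step 10: on BLACK (5,2): turn L to W, flip to white, move to (5,1). |black|=9
Step 11: on WHITE (5,1): turn R to N, flip to black, move to (4,1). |black|=10
Step 12: on WHITE (4,1): turn R to E, flip to black, move to (4,2). |black|=11
Step 13: on WHITE (4,2): turn R to S, flip to black, move to (5,2). |black|=12
Step 14: on WHITE (5,2): turn R to W, flip to black, move to (5,1). |black|=13

Answer: 13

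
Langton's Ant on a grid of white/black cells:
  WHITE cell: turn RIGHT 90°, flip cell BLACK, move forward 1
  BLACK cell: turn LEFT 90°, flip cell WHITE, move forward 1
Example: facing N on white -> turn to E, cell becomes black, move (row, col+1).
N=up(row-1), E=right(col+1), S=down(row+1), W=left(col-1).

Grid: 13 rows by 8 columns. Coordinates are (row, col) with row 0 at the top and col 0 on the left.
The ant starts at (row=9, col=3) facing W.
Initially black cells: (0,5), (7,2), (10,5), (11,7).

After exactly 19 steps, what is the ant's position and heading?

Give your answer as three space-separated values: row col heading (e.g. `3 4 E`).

Step 1: on WHITE (9,3): turn R to N, flip to black, move to (8,3). |black|=5
Step 2: on WHITE (8,3): turn R to E, flip to black, move to (8,4). |black|=6
Step 3: on WHITE (8,4): turn R to S, flip to black, move to (9,4). |black|=7
Step 4: on WHITE (9,4): turn R to W, flip to black, move to (9,3). |black|=8
Step 5: on BLACK (9,3): turn L to S, flip to white, move to (10,3). |black|=7
Step 6: on WHITE (10,3): turn R to W, flip to black, move to (10,2). |black|=8
Step 7: on WHITE (10,2): turn R to N, flip to black, move to (9,2). |black|=9
Step 8: on WHITE (9,2): turn R to E, flip to black, move to (9,3). |black|=10
Step 9: on WHITE (9,3): turn R to S, flip to black, move to (10,3). |black|=11
Step 10: on BLACK (10,3): turn L to E, flip to white, move to (10,4). |black|=10
Step 11: on WHITE (10,4): turn R to S, flip to black, move to (11,4). |black|=11
Step 12: on WHITE (11,4): turn R to W, flip to black, move to (11,3). |black|=12
Step 13: on WHITE (11,3): turn R to N, flip to black, move to (10,3). |black|=13
Step 14: on WHITE (10,3): turn R to E, flip to black, move to (10,4). |black|=14
Step 15: on BLACK (10,4): turn L to N, flip to white, move to (9,4). |black|=13
Step 16: on BLACK (9,4): turn L to W, flip to white, move to (9,3). |black|=12
Step 17: on BLACK (9,3): turn L to S, flip to white, move to (10,3). |black|=11
Step 18: on BLACK (10,3): turn L to E, flip to white, move to (10,4). |black|=10
Step 19: on WHITE (10,4): turn R to S, flip to black, move to (11,4). |black|=11

Answer: 11 4 S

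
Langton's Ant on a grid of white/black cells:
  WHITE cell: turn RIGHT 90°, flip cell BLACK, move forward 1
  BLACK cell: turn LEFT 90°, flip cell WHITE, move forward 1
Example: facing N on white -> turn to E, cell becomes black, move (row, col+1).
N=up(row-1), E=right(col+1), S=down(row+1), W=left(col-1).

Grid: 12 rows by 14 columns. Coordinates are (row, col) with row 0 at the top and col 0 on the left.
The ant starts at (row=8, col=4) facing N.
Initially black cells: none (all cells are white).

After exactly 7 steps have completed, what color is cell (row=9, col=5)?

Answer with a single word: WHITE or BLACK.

Answer: BLACK

Derivation:
Step 1: on WHITE (8,4): turn R to E, flip to black, move to (8,5). |black|=1
Step 2: on WHITE (8,5): turn R to S, flip to black, move to (9,5). |black|=2
Step 3: on WHITE (9,5): turn R to W, flip to black, move to (9,4). |black|=3
Step 4: on WHITE (9,4): turn R to N, flip to black, move to (8,4). |black|=4
Step 5: on BLACK (8,4): turn L to W, flip to white, move to (8,3). |black|=3
Step 6: on WHITE (8,3): turn R to N, flip to black, move to (7,3). |black|=4
Step 7: on WHITE (7,3): turn R to E, flip to black, move to (7,4). |black|=5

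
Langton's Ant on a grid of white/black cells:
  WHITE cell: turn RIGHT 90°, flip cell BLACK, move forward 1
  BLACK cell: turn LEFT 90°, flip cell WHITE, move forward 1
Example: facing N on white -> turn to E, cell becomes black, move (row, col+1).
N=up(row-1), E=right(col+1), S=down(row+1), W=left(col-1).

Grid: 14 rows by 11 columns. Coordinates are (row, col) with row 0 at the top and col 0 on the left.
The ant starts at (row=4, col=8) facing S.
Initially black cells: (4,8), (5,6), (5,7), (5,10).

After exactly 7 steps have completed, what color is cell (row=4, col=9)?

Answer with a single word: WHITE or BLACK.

Answer: WHITE

Derivation:
Step 1: on BLACK (4,8): turn L to E, flip to white, move to (4,9). |black|=3
Step 2: on WHITE (4,9): turn R to S, flip to black, move to (5,9). |black|=4
Step 3: on WHITE (5,9): turn R to W, flip to black, move to (5,8). |black|=5
Step 4: on WHITE (5,8): turn R to N, flip to black, move to (4,8). |black|=6
Step 5: on WHITE (4,8): turn R to E, flip to black, move to (4,9). |black|=7
Step 6: on BLACK (4,9): turn L to N, flip to white, move to (3,9). |black|=6
Step 7: on WHITE (3,9): turn R to E, flip to black, move to (3,10). |black|=7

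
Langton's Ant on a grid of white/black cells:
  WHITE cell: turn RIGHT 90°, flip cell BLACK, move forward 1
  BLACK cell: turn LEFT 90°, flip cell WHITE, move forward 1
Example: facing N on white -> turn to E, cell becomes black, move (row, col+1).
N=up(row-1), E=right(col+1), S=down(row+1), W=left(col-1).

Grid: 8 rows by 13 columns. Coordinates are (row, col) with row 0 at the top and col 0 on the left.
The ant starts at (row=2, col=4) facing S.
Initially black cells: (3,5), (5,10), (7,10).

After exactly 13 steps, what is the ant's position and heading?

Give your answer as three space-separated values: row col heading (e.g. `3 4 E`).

Answer: 2 7 E

Derivation:
Step 1: on WHITE (2,4): turn R to W, flip to black, move to (2,3). |black|=4
Step 2: on WHITE (2,3): turn R to N, flip to black, move to (1,3). |black|=5
Step 3: on WHITE (1,3): turn R to E, flip to black, move to (1,4). |black|=6
Step 4: on WHITE (1,4): turn R to S, flip to black, move to (2,4). |black|=7
Step 5: on BLACK (2,4): turn L to E, flip to white, move to (2,5). |black|=6
Step 6: on WHITE (2,5): turn R to S, flip to black, move to (3,5). |black|=7
Step 7: on BLACK (3,5): turn L to E, flip to white, move to (3,6). |black|=6
Step 8: on WHITE (3,6): turn R to S, flip to black, move to (4,6). |black|=7
Step 9: on WHITE (4,6): turn R to W, flip to black, move to (4,5). |black|=8
Step 10: on WHITE (4,5): turn R to N, flip to black, move to (3,5). |black|=9
Step 11: on WHITE (3,5): turn R to E, flip to black, move to (3,6). |black|=10
Step 12: on BLACK (3,6): turn L to N, flip to white, move to (2,6). |black|=9
Step 13: on WHITE (2,6): turn R to E, flip to black, move to (2,7). |black|=10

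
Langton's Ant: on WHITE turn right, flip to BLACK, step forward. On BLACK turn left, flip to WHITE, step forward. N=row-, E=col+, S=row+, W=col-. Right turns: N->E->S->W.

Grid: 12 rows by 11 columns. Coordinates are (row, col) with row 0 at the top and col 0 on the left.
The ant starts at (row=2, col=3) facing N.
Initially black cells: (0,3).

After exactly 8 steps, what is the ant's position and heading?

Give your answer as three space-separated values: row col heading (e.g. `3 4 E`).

Answer: 2 3 S

Derivation:
Step 1: on WHITE (2,3): turn R to E, flip to black, move to (2,4). |black|=2
Step 2: on WHITE (2,4): turn R to S, flip to black, move to (3,4). |black|=3
Step 3: on WHITE (3,4): turn R to W, flip to black, move to (3,3). |black|=4
Step 4: on WHITE (3,3): turn R to N, flip to black, move to (2,3). |black|=5
Step 5: on BLACK (2,3): turn L to W, flip to white, move to (2,2). |black|=4
Step 6: on WHITE (2,2): turn R to N, flip to black, move to (1,2). |black|=5
Step 7: on WHITE (1,2): turn R to E, flip to black, move to (1,3). |black|=6
Step 8: on WHITE (1,3): turn R to S, flip to black, move to (2,3). |black|=7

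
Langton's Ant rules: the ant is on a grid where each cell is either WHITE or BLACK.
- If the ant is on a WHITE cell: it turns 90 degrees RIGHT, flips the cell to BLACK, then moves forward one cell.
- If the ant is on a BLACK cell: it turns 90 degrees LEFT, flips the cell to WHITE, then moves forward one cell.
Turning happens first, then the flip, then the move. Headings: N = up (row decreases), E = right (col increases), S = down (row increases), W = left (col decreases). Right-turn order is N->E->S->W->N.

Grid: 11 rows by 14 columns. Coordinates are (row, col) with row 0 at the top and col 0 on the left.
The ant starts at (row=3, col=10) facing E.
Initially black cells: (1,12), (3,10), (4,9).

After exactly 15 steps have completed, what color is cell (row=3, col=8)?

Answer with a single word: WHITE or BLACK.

Step 1: on BLACK (3,10): turn L to N, flip to white, move to (2,10). |black|=2
Step 2: on WHITE (2,10): turn R to E, flip to black, move to (2,11). |black|=3
Step 3: on WHITE (2,11): turn R to S, flip to black, move to (3,11). |black|=4
Step 4: on WHITE (3,11): turn R to W, flip to black, move to (3,10). |black|=5
Step 5: on WHITE (3,10): turn R to N, flip to black, move to (2,10). |black|=6
Step 6: on BLACK (2,10): turn L to W, flip to white, move to (2,9). |black|=5
Step 7: on WHITE (2,9): turn R to N, flip to black, move to (1,9). |black|=6
Step 8: on WHITE (1,9): turn R to E, flip to black, move to (1,10). |black|=7
Step 9: on WHITE (1,10): turn R to S, flip to black, move to (2,10). |black|=8
Step 10: on WHITE (2,10): turn R to W, flip to black, move to (2,9). |black|=9
Step 11: on BLACK (2,9): turn L to S, flip to white, move to (3,9). |black|=8
Step 12: on WHITE (3,9): turn R to W, flip to black, move to (3,8). |black|=9
Step 13: on WHITE (3,8): turn R to N, flip to black, move to (2,8). |black|=10
Step 14: on WHITE (2,8): turn R to E, flip to black, move to (2,9). |black|=11
Step 15: on WHITE (2,9): turn R to S, flip to black, move to (3,9). |black|=12

Answer: BLACK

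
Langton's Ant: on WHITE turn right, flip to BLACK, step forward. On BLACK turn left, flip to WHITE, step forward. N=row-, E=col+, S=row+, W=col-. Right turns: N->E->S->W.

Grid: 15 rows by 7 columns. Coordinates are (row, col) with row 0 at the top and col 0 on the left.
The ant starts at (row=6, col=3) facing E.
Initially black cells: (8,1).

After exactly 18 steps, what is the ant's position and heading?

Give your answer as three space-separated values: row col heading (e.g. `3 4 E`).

Step 1: on WHITE (6,3): turn R to S, flip to black, move to (7,3). |black|=2
Step 2: on WHITE (7,3): turn R to W, flip to black, move to (7,2). |black|=3
Step 3: on WHITE (7,2): turn R to N, flip to black, move to (6,2). |black|=4
Step 4: on WHITE (6,2): turn R to E, flip to black, move to (6,3). |black|=5
Step 5: on BLACK (6,3): turn L to N, flip to white, move to (5,3). |black|=4
Step 6: on WHITE (5,3): turn R to E, flip to black, move to (5,4). |black|=5
Step 7: on WHITE (5,4): turn R to S, flip to black, move to (6,4). |black|=6
Step 8: on WHITE (6,4): turn R to W, flip to black, move to (6,3). |black|=7
Step 9: on WHITE (6,3): turn R to N, flip to black, move to (5,3). |black|=8
Step 10: on BLACK (5,3): turn L to W, flip to white, move to (5,2). |black|=7
Step 11: on WHITE (5,2): turn R to N, flip to black, move to (4,2). |black|=8
Step 12: on WHITE (4,2): turn R to E, flip to black, move to (4,3). |black|=9
Step 13: on WHITE (4,3): turn R to S, flip to black, move to (5,3). |black|=10
Step 14: on WHITE (5,3): turn R to W, flip to black, move to (5,2). |black|=11
Step 15: on BLACK (5,2): turn L to S, flip to white, move to (6,2). |black|=10
Step 16: on BLACK (6,2): turn L to E, flip to white, move to (6,3). |black|=9
Step 17: on BLACK (6,3): turn L to N, flip to white, move to (5,3). |black|=8
Step 18: on BLACK (5,3): turn L to W, flip to white, move to (5,2). |black|=7

Answer: 5 2 W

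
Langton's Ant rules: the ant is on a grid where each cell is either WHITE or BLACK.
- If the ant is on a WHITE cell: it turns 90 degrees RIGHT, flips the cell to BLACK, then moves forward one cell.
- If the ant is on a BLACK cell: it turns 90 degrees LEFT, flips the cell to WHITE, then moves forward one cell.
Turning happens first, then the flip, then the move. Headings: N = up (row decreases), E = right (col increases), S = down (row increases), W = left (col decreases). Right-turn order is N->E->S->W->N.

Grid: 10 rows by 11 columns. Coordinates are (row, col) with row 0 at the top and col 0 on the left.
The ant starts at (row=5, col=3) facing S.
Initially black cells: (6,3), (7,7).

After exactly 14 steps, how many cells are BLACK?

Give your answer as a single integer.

Step 1: on WHITE (5,3): turn R to W, flip to black, move to (5,2). |black|=3
Step 2: on WHITE (5,2): turn R to N, flip to black, move to (4,2). |black|=4
Step 3: on WHITE (4,2): turn R to E, flip to black, move to (4,3). |black|=5
Step 4: on WHITE (4,3): turn R to S, flip to black, move to (5,3). |black|=6
Step 5: on BLACK (5,3): turn L to E, flip to white, move to (5,4). |black|=5
Step 6: on WHITE (5,4): turn R to S, flip to black, move to (6,4). |black|=6
Step 7: on WHITE (6,4): turn R to W, flip to black, move to (6,3). |black|=7
Step 8: on BLACK (6,3): turn L to S, flip to white, move to (7,3). |black|=6
Step 9: on WHITE (7,3): turn R to W, flip to black, move to (7,2). |black|=7
Step 10: on WHITE (7,2): turn R to N, flip to black, move to (6,2). |black|=8
Step 11: on WHITE (6,2): turn R to E, flip to black, move to (6,3). |black|=9
Step 12: on WHITE (6,3): turn R to S, flip to black, move to (7,3). |black|=10
Step 13: on BLACK (7,3): turn L to E, flip to white, move to (7,4). |black|=9
Step 14: on WHITE (7,4): turn R to S, flip to black, move to (8,4). |black|=10

Answer: 10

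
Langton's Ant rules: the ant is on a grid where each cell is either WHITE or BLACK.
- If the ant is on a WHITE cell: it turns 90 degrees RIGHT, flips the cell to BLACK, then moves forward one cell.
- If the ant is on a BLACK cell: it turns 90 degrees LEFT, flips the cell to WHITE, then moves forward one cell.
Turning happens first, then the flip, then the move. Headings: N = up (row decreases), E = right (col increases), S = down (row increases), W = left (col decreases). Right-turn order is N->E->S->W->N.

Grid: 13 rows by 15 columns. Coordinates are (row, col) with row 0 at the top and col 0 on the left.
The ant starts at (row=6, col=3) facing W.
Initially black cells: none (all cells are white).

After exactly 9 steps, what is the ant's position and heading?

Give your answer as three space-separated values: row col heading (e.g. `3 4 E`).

Answer: 7 3 S

Derivation:
Step 1: on WHITE (6,3): turn R to N, flip to black, move to (5,3). |black|=1
Step 2: on WHITE (5,3): turn R to E, flip to black, move to (5,4). |black|=2
Step 3: on WHITE (5,4): turn R to S, flip to black, move to (6,4). |black|=3
Step 4: on WHITE (6,4): turn R to W, flip to black, move to (6,3). |black|=4
Step 5: on BLACK (6,3): turn L to S, flip to white, move to (7,3). |black|=3
Step 6: on WHITE (7,3): turn R to W, flip to black, move to (7,2). |black|=4
Step 7: on WHITE (7,2): turn R to N, flip to black, move to (6,2). |black|=5
Step 8: on WHITE (6,2): turn R to E, flip to black, move to (6,3). |black|=6
Step 9: on WHITE (6,3): turn R to S, flip to black, move to (7,3). |black|=7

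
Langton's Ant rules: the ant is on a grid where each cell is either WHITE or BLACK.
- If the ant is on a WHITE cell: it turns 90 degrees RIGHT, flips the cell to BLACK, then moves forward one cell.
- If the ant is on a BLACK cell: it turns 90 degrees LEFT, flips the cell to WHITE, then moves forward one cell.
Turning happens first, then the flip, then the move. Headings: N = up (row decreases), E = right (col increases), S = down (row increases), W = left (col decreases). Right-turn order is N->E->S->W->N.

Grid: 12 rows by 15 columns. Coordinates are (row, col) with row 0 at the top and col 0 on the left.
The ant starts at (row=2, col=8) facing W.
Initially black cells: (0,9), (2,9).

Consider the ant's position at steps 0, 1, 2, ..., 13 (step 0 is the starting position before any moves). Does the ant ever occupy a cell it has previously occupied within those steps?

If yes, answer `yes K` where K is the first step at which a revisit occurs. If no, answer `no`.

Step 1: on WHITE (2,8): turn R to N, flip to black, move to (1,8). |black|=3 — new cell
Step 2: on WHITE (1,8): turn R to E, flip to black, move to (1,9). |black|=4 — new cell
Step 3: on WHITE (1,9): turn R to S, flip to black, move to (2,9). |black|=5 — new cell
Step 4: on BLACK (2,9): turn L to E, flip to white, move to (2,10). |black|=4 — new cell
Step 5: on WHITE (2,10): turn R to S, flip to black, move to (3,10). |black|=5 — new cell
Step 6: on WHITE (3,10): turn R to W, flip to black, move to (3,9). |black|=6 — new cell
Step 7: on WHITE (3,9): turn R to N, flip to black, move to (2,9). |black|=7 — REVISIT

Answer: yes 7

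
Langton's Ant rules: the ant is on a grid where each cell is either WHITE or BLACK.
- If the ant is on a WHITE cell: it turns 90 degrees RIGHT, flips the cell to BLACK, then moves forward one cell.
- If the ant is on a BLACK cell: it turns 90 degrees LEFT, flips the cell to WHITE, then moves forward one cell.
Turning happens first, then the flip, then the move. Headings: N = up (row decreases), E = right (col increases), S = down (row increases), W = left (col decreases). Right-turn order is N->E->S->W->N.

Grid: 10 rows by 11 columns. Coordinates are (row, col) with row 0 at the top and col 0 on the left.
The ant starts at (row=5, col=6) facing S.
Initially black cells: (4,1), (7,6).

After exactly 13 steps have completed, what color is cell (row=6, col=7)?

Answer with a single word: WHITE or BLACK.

Answer: BLACK

Derivation:
Step 1: on WHITE (5,6): turn R to W, flip to black, move to (5,5). |black|=3
Step 2: on WHITE (5,5): turn R to N, flip to black, move to (4,5). |black|=4
Step 3: on WHITE (4,5): turn R to E, flip to black, move to (4,6). |black|=5
Step 4: on WHITE (4,6): turn R to S, flip to black, move to (5,6). |black|=6
Step 5: on BLACK (5,6): turn L to E, flip to white, move to (5,7). |black|=5
Step 6: on WHITE (5,7): turn R to S, flip to black, move to (6,7). |black|=6
Step 7: on WHITE (6,7): turn R to W, flip to black, move to (6,6). |black|=7
Step 8: on WHITE (6,6): turn R to N, flip to black, move to (5,6). |black|=8
Step 9: on WHITE (5,6): turn R to E, flip to black, move to (5,7). |black|=9
Step 10: on BLACK (5,7): turn L to N, flip to white, move to (4,7). |black|=8
Step 11: on WHITE (4,7): turn R to E, flip to black, move to (4,8). |black|=9
Step 12: on WHITE (4,8): turn R to S, flip to black, move to (5,8). |black|=10
Step 13: on WHITE (5,8): turn R to W, flip to black, move to (5,7). |black|=11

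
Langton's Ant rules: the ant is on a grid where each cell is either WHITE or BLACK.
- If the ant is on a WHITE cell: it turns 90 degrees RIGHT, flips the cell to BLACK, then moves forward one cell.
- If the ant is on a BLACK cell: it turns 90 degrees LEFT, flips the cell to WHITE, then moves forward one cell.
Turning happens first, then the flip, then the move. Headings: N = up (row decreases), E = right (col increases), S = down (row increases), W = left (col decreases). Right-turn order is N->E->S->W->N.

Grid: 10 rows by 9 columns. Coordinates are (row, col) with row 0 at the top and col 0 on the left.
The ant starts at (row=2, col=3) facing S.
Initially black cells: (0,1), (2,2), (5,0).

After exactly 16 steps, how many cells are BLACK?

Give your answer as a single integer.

Step 1: on WHITE (2,3): turn R to W, flip to black, move to (2,2). |black|=4
Step 2: on BLACK (2,2): turn L to S, flip to white, move to (3,2). |black|=3
Step 3: on WHITE (3,2): turn R to W, flip to black, move to (3,1). |black|=4
Step 4: on WHITE (3,1): turn R to N, flip to black, move to (2,1). |black|=5
Step 5: on WHITE (2,1): turn R to E, flip to black, move to (2,2). |black|=6
Step 6: on WHITE (2,2): turn R to S, flip to black, move to (3,2). |black|=7
Step 7: on BLACK (3,2): turn L to E, flip to white, move to (3,3). |black|=6
Step 8: on WHITE (3,3): turn R to S, flip to black, move to (4,3). |black|=7
Step 9: on WHITE (4,3): turn R to W, flip to black, move to (4,2). |black|=8
Step 10: on WHITE (4,2): turn R to N, flip to black, move to (3,2). |black|=9
Step 11: on WHITE (3,2): turn R to E, flip to black, move to (3,3). |black|=10
Step 12: on BLACK (3,3): turn L to N, flip to white, move to (2,3). |black|=9
Step 13: on BLACK (2,3): turn L to W, flip to white, move to (2,2). |black|=8
Step 14: on BLACK (2,2): turn L to S, flip to white, move to (3,2). |black|=7
Step 15: on BLACK (3,2): turn L to E, flip to white, move to (3,3). |black|=6
Step 16: on WHITE (3,3): turn R to S, flip to black, move to (4,3). |black|=7

Answer: 7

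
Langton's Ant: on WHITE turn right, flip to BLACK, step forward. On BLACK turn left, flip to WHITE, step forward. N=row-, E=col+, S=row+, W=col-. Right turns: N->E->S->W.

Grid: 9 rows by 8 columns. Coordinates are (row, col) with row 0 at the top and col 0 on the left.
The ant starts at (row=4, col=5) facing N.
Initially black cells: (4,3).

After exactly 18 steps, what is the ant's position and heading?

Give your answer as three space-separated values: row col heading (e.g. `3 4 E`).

Step 1: on WHITE (4,5): turn R to E, flip to black, move to (4,6). |black|=2
Step 2: on WHITE (4,6): turn R to S, flip to black, move to (5,6). |black|=3
Step 3: on WHITE (5,6): turn R to W, flip to black, move to (5,5). |black|=4
Step 4: on WHITE (5,5): turn R to N, flip to black, move to (4,5). |black|=5
Step 5: on BLACK (4,5): turn L to W, flip to white, move to (4,4). |black|=4
Step 6: on WHITE (4,4): turn R to N, flip to black, move to (3,4). |black|=5
Step 7: on WHITE (3,4): turn R to E, flip to black, move to (3,5). |black|=6
Step 8: on WHITE (3,5): turn R to S, flip to black, move to (4,5). |black|=7
Step 9: on WHITE (4,5): turn R to W, flip to black, move to (4,4). |black|=8
Step 10: on BLACK (4,4): turn L to S, flip to white, move to (5,4). |black|=7
Step 11: on WHITE (5,4): turn R to W, flip to black, move to (5,3). |black|=8
Step 12: on WHITE (5,3): turn R to N, flip to black, move to (4,3). |black|=9
Step 13: on BLACK (4,3): turn L to W, flip to white, move to (4,2). |black|=8
Step 14: on WHITE (4,2): turn R to N, flip to black, move to (3,2). |black|=9
Step 15: on WHITE (3,2): turn R to E, flip to black, move to (3,3). |black|=10
Step 16: on WHITE (3,3): turn R to S, flip to black, move to (4,3). |black|=11
Step 17: on WHITE (4,3): turn R to W, flip to black, move to (4,2). |black|=12
Step 18: on BLACK (4,2): turn L to S, flip to white, move to (5,2). |black|=11

Answer: 5 2 S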